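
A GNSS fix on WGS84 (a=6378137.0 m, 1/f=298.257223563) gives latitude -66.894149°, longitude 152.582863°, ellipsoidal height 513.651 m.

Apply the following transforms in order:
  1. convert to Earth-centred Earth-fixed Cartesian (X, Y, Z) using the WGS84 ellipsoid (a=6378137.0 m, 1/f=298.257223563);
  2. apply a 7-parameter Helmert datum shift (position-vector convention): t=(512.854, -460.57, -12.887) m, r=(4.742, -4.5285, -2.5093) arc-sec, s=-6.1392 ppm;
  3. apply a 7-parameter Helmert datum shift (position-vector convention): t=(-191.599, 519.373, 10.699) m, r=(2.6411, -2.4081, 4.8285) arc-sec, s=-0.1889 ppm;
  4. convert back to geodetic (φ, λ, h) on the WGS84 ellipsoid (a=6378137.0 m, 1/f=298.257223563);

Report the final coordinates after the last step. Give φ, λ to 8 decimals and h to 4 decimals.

start: φ=-66.894149°, λ=152.582863°, h=513.651 m
→ ECEF (a=6378137.000, f=1/298.257223563): X=-2228336.0192, Y=1155905.3792, Z=-5844263.3241
→ Helmert 7p (PV): X=-2227667.1143, Y=1155599.1794, Z=-5844262.6804
→ Helmert 7p (PV): X=-2227817.1136, Y=1156141.0185, Z=-5844262.0883
→ geod (Bowring, a=6378137.000): φ=-66.89704829°, λ=152.57263378°, h=374.3564 m

φ=-66.89704829°, λ=152.57263378°, h=374.3564 m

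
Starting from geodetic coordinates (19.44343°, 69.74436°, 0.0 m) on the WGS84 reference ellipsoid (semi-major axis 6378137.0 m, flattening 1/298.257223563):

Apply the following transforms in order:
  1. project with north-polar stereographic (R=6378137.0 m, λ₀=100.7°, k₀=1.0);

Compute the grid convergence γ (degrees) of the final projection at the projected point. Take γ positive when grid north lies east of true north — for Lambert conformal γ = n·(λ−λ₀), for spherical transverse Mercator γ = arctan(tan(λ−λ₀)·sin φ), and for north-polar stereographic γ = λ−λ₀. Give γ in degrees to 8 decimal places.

start: φ=19.443430°, λ=69.744360°, h=0.000 m
→ into stereo (λ₀=100.7°): φ=19.44343000°, λ−λ₀=-30.95564000°
convergence γ = -30.95564000°

-30.95564000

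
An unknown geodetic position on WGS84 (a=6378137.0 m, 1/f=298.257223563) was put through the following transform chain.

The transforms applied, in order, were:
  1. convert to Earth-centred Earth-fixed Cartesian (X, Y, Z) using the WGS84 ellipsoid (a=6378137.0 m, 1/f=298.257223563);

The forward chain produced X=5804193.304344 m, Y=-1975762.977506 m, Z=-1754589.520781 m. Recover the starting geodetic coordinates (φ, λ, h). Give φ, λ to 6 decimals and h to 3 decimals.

start: X=5804193.3043, Y=-1975762.9775, Z=-1754589.5208 m
→ geod (Bowring, a=6378137.000): φ=-16.07167500°, λ=-18.79871200°, h=862.0540 m

φ=-16.071675°, λ=-18.798712°, h=862.054 m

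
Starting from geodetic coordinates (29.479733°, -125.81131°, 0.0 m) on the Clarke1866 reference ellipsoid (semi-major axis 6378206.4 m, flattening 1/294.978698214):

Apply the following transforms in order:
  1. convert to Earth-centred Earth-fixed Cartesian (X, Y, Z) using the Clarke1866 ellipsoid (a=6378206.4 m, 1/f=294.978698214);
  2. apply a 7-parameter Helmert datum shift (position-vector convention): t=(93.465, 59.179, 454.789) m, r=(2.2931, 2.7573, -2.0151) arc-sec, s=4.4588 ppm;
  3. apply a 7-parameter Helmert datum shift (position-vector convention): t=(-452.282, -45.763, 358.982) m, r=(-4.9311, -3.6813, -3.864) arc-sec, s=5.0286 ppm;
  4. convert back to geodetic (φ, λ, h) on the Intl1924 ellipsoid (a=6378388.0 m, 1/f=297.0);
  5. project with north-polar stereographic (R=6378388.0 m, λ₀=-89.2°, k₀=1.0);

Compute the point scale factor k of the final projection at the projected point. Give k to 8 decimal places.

1.34031288

start: φ=29.479733°, λ=-125.811310°, h=0.000 m
→ ECEF (a=6378206.400, f=1/294.978698214): X=-3251484.9762, Y=-4506419.8763, Z=3120128.0329
→ Helmert 7p (PV): X=-3251408.3252, Y=-4506383.7125, Z=3120590.0999
→ Helmert 7p (PV): X=-3252017.0714, Y=-4506316.6235, Z=3121014.4776
→ geod (Bowring, a=6378388.000): φ=29.48455303°, λ=-125.81638175°, h=417.4132 m
→ into stereo (λ₀=-89.2°): φ=29.48455303°, λ−λ₀=-36.61638175°
scale k = 1.34031288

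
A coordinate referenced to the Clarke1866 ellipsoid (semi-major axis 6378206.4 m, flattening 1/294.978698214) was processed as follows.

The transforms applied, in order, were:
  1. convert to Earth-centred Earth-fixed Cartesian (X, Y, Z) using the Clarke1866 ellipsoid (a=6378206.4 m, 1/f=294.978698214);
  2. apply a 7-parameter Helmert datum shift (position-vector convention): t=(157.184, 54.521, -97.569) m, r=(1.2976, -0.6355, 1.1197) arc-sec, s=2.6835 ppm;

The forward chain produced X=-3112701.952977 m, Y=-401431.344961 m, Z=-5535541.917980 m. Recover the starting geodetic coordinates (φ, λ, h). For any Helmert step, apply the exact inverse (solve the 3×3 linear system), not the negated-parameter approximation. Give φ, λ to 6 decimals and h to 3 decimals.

start: X=-3112701.9530, Y=-401431.3450, Z=-5535541.9180 m
→ Helmert⁻¹: X=-3112870.0178, Y=-401502.7135, Z=-5535417.3781
→ geod (Bowring, a=6378206.400): φ=-60.61281100°, λ=-172.65048000°, h=1509.1760 m

φ=-60.612811°, λ=-172.650480°, h=1509.176 m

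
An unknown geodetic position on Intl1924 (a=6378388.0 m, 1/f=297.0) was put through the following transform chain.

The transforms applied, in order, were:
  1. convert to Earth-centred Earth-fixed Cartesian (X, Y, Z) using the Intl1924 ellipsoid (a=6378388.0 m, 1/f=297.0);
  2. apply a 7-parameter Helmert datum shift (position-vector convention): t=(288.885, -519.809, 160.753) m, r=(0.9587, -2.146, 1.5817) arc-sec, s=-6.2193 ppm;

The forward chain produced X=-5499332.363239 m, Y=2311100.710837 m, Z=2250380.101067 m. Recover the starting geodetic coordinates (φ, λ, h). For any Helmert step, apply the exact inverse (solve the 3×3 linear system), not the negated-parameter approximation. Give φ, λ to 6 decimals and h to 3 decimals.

start: X=-5499332.3632, Y=2311100.7108, Z=2250380.1011 m
→ Helmert⁻¹: X=-5499614.3134, Y=2311687.5284, Z=2250279.8170
→ geod (Bowring, a=6378388.000): φ=20.79454400°, λ=157.20121700°, h=302.0560 m

φ=20.794544°, λ=157.201217°, h=302.056 m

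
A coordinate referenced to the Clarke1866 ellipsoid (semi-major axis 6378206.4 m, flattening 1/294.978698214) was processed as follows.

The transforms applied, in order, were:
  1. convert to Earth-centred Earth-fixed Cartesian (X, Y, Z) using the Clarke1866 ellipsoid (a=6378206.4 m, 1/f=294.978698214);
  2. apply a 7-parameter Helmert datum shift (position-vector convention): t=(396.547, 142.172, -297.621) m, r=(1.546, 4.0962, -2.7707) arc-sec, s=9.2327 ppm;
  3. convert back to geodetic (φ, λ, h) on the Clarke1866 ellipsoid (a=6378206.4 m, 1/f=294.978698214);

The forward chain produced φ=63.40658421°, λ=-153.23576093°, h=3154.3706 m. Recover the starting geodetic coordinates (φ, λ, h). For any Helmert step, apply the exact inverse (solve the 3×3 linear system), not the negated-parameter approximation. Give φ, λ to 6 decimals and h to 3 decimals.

φ=63.403609°, λ=-153.237801°, h=3548.658 m

start: φ=63.406584°, λ=-153.235761°, h=3154.371 m
→ ECEF (a=6378206.400, f=1/294.978698214): X=-2557541.5288, Y=-1289904.2288, Z=5683036.7419
→ Helmert⁻¹: X=-2558009.9939, Y=-1290026.2542, Z=5683240.7605
→ geod (Bowring, a=6378206.400): φ=63.40360900°, λ=-153.23780100°, h=3548.6580 m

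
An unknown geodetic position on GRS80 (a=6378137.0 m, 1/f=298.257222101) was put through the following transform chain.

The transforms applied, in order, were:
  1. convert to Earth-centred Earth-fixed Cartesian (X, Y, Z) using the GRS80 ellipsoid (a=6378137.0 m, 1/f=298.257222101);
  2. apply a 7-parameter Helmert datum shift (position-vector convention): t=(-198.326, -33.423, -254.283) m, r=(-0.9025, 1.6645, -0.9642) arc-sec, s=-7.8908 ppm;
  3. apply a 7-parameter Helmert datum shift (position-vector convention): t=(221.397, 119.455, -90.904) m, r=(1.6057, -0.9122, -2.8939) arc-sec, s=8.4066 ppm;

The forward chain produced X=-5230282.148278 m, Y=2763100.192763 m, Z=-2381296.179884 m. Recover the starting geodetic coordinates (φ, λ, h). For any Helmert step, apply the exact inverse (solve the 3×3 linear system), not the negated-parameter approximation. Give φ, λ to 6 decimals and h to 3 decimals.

start: X=-5230282.1483, Y=2763100.1928, Z=-2381296.1799 m
→ Helmert⁻¹: X=-5230508.8687, Y=2762865.5898, Z=-2381183.6344
→ Helmert⁻¹: X=-5230345.5159, Y=2762906.7827, Z=-2380978.2575
→ geod (Bowring, a=6378137.000): φ=-22.05914500°, λ=152.15494500°, h=1316.2860 m

φ=-22.059145°, λ=152.154945°, h=1316.286 m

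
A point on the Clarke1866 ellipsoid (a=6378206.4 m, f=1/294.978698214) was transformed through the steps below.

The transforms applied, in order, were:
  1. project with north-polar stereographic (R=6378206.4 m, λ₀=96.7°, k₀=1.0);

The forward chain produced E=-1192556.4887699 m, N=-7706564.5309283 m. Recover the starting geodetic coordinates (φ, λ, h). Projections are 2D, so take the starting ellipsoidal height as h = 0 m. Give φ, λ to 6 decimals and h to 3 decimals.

φ=27.123182°, λ=87.903505°, h=0.000 m

start: E=-1192556.4888, N=-7706564.5309 m
→ stereo⁻¹: φ=27.12318200°, λ=87.90350500°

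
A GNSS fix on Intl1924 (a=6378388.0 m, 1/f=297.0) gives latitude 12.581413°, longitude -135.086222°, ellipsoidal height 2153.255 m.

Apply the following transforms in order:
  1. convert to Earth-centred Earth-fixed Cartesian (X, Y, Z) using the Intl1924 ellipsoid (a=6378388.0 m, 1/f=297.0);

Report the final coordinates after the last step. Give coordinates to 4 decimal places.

X=-4410710.8789 m, Y=-4397455.8306 m, Z=1380731.6456 m

start: φ=12.581413°, λ=-135.086222°, h=2153.255 m
→ ECEF (a=6378388.000, f=1/297.0): X=-4410710.8789, Y=-4397455.8306, Z=1380731.6456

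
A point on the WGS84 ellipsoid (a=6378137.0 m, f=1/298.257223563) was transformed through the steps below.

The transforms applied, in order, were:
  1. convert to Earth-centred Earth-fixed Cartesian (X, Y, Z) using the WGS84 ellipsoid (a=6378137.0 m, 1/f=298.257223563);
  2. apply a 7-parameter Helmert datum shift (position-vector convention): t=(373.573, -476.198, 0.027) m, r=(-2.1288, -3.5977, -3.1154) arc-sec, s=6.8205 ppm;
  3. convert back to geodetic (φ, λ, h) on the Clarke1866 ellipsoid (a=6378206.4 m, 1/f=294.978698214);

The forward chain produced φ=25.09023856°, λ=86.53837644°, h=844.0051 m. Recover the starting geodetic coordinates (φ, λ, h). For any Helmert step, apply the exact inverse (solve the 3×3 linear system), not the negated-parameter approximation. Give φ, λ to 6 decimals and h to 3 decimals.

φ=25.087393°, λ=86.542742°, h=1237.472 m

start: φ=25.090239°, λ=86.538376°, h=844.005 m
→ ECEF (a=6378206.400, f=1/294.978698214): X=349035.4329, Y=5770101.3731, Z=2688334.7283
→ Helmert⁻¹: X=348619.2156, Y=5770515.7327, Z=2688369.8408
→ geod (Bowring, a=6378137.000): φ=25.08739300°, λ=86.54274200°, h=1237.4720 m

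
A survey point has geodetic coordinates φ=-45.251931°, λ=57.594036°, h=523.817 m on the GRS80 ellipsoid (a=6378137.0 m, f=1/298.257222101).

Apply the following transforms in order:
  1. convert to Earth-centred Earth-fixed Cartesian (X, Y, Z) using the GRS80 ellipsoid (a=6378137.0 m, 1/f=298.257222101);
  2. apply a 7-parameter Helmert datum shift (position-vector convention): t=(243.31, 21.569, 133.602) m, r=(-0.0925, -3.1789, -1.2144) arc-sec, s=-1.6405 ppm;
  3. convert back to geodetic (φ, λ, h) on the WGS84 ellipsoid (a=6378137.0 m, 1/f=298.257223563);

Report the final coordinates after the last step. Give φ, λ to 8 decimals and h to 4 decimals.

start: φ=-45.251931°, λ=57.594036°, h=523.817 m
→ ECEF (a=6378137.000, f=1/298.257222101): X=2410607.7287, Y=3797636.1507, Z=-4507474.5276
→ Helmert 7p (PV): X=2410938.9108, Y=3797635.2757, Z=-4507298.0826
→ geod (Bowring, a=6378137.000): φ=-45.24968396°, λ=57.59046860°, h=522.9431 m

φ=-45.24968396°, λ=57.59046860°, h=522.9431 m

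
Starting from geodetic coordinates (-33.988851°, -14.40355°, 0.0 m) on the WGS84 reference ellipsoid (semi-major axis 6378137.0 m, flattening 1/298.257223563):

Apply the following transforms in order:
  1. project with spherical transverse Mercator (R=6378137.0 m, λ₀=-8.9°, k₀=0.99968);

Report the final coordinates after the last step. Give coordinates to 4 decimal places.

start: φ=-33.988851°, λ=-14.403550°, h=0.000 m
→ tm (R=6378137.0, λ₀=-8.9°): E=-508108.2482, N=-3796077.9426

E=-508108.2482 m, N=-3796077.9426 m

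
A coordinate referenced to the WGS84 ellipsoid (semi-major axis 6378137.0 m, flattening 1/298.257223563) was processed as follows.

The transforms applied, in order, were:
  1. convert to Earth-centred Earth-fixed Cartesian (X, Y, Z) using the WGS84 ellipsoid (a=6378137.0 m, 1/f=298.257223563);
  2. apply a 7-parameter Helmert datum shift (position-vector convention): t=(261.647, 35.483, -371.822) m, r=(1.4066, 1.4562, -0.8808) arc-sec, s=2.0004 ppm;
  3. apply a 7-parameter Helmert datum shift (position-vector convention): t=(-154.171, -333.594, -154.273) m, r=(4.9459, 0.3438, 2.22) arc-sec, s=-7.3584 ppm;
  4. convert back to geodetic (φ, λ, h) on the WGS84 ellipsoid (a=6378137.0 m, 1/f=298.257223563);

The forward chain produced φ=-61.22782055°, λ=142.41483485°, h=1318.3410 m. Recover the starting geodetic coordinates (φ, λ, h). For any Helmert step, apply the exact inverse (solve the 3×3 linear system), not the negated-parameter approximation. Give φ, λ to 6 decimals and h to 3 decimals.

start: φ=-61.227821°, λ=142.414835°, h=1318.341 m
→ ECEF (a=6378137.000, f=1/298.257223563): X=-2439579.1991, Y=1877722.8469, Z=-5568761.5207
→ Helmert⁻¹: X=-2439413.4844, Y=1877962.9871, Z=-5568697.3206
→ Helmert⁻¹: X=-2439638.9584, Y=1877875.3570, Z=-5568344.3892
→ geod (Bowring, a=6378137.000): φ=-61.22491500°, λ=142.41326400°, h=1020.2850 m

φ=-61.224915°, λ=142.413264°, h=1020.285 m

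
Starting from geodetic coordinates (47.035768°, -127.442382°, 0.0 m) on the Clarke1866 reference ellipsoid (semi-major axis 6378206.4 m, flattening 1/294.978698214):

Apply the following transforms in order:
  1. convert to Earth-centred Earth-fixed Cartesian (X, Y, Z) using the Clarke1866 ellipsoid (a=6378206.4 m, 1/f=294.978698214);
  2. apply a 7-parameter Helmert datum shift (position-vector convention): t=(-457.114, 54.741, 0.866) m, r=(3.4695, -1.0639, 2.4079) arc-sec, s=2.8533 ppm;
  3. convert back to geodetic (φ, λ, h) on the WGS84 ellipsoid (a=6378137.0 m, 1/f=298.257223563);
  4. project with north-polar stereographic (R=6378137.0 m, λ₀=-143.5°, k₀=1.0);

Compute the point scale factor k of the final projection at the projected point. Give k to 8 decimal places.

1.15491820

start: φ=47.035768°, λ=-127.442382°, h=0.000 m
→ ECEF (a=6378206.400, f=1/294.978698214): X=-2647627.3282, Y=-3457649.0688, Z=4644271.6829
→ Helmert 7p (PV): X=-2648075.5874, Y=-3457713.2213, Z=4644213.9841
→ geod (Bowring, a=6378137.000): φ=47.03114996°, λ=-127.44655101°, h=120.4539 m
→ into stereo (λ₀=-143.5°): φ=47.03114996°, λ−λ₀=16.05344899°
scale k = 1.15491820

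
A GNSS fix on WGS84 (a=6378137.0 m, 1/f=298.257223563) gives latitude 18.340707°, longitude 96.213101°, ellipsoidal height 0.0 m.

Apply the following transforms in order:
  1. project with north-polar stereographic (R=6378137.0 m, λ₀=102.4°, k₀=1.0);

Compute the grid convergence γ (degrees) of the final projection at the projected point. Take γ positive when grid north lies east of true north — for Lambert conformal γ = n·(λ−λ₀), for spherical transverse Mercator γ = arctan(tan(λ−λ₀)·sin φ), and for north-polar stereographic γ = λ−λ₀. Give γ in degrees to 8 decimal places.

-6.18689900

start: φ=18.340707°, λ=96.213101°, h=0.000 m
→ into stereo (λ₀=102.4°): φ=18.34070700°, λ−λ₀=-6.18689900°
convergence γ = -6.18689900°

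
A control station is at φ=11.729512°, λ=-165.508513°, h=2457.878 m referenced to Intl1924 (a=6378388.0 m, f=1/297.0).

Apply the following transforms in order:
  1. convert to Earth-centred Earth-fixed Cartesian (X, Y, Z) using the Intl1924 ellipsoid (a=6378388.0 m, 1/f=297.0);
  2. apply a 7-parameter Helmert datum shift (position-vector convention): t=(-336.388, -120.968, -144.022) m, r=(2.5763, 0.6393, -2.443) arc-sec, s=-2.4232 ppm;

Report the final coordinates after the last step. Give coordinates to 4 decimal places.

start: φ=11.729512°, λ=-165.508513°, h=2457.878 m
→ ECEF (a=6378388.000, f=1/297.0): X=-6049674.1133, Y=-1563593.1638, Z=1288634.5242
→ Helmert 7p (PV): X=-6050010.3669, Y=-1563654.7861, Z=1288486.6003

X=-6050010.3669 m, Y=-1563654.7861 m, Z=1288486.6003 m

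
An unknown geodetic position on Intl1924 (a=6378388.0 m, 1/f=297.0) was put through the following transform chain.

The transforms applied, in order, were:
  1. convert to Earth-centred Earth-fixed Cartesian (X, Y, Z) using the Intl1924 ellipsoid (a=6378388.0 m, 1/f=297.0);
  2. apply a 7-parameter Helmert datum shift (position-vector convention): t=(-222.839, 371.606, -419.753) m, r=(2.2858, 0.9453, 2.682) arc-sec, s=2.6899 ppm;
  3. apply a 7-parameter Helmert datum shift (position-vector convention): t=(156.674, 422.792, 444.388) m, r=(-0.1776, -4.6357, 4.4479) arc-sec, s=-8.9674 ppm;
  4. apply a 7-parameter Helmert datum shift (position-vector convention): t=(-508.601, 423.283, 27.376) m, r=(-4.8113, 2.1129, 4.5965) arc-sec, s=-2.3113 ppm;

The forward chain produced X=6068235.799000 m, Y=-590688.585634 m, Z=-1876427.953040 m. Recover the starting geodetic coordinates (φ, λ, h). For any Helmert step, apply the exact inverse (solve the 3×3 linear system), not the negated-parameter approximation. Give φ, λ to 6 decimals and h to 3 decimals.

start: X=6068235.7990, Y=-590688.5856, Z=-1876427.9530 m
→ Helmert⁻¹: X=6068764.4733, Y=-591204.7051, Z=-1876411.2903
→ Helmert⁻¹: X=6068607.2738, Y=-591762.0500, Z=-1877009.4074
→ Helmert⁻¹: X=6068814.6878, Y=-592231.7699, Z=-1876550.2305
→ geod (Bowring, a=6378388.000): φ=-17.21464900°, λ=-5.57362200°, h=3344.6870 m

φ=-17.214649°, λ=-5.573622°, h=3344.687 m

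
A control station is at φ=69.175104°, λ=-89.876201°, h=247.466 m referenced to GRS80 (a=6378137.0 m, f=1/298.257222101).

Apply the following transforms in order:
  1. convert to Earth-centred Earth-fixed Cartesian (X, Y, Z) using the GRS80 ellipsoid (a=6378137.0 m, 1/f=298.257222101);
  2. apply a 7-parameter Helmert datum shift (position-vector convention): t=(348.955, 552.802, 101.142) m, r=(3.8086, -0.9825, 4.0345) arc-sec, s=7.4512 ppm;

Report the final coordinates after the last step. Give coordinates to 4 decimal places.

start: φ=69.175104°, λ=-89.876201°, h=247.466 m
→ ECEF (a=6378137.000, f=1/298.257222101): X=4913.9883, Y=-2274253.8422, Z=5939176.3080
→ Helmert 7p (PV): X=5279.1739, Y=-2273827.5554, Z=5939279.7339

X=5279.1739 m, Y=-2273827.5554 m, Z=5939279.7339 m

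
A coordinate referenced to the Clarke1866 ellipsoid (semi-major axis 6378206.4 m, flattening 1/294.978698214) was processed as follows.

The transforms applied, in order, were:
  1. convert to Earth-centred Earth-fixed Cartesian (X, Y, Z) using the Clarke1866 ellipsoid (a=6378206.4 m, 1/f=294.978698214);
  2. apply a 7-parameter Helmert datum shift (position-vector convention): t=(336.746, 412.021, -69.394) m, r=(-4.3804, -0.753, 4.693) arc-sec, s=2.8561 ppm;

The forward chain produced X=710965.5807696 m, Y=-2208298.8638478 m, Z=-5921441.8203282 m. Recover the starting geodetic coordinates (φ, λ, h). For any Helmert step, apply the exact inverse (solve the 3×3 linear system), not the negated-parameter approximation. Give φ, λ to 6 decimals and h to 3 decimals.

start: X=710965.5808, Y=-2208298.8638, Z=-5921441.8203 m
→ Helmert⁻¹: X=710554.9376, Y=-2208594.9918, Z=-5921405.0118
→ geod (Bowring, a=6378206.400): φ=-68.73596300°, λ=-72.16584300°, h=253.8350 m

φ=-68.735963°, λ=-72.165843°, h=253.835 m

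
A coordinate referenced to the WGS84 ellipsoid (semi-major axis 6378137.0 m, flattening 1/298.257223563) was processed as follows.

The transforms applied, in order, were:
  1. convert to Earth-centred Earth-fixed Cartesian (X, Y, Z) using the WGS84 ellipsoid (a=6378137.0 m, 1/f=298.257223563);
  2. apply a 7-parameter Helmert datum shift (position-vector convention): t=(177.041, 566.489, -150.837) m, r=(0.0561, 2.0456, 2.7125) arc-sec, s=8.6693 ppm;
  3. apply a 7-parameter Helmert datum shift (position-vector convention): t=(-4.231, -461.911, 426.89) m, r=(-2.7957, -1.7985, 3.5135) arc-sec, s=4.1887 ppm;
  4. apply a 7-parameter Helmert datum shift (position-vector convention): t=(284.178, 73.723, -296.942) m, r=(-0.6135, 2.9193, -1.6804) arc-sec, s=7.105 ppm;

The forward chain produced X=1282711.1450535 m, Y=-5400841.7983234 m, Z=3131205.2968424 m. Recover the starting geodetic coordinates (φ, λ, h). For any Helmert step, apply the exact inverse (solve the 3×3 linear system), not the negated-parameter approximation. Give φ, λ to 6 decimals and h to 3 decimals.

start: X=1282711.1451, Y=-5400841.7983, Z=3131205.2968 m
→ Helmert⁻¹: X=1282417.5350, Y=-5400876.0145, Z=3131482.0759
→ Helmert⁻¹: X=1282351.7034, Y=-5400455.7632, Z=3130957.6922
→ Helmert⁻¹: X=1282061.4686, Y=-5400991.4378, Z=3131095.5685
→ geod (Bowring, a=6378137.000): φ=29.59024000°, λ=-76.64655000°, h=281.2250 m

φ=29.590240°, λ=-76.646550°, h=281.225 m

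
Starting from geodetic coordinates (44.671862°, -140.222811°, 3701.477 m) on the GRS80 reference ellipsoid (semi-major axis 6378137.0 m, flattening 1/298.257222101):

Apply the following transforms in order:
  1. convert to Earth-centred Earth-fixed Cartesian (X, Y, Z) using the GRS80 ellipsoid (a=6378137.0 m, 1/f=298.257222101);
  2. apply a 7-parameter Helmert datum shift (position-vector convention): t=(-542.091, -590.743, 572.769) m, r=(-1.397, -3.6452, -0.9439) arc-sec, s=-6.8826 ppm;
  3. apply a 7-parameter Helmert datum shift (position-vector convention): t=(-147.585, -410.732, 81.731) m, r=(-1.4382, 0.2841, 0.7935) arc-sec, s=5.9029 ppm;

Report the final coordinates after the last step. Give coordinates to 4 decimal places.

X=-3494485.6906 m, Y=-2909440.5756 m, Z=4464725.1963 m

start: φ=44.671862°, λ=-140.222811°, h=3701.477 m
→ ECEF (a=6378137.000, f=1/298.257222101): X=-3493724.5738, Y=-2908505.8563, Z=4464092.0137
→ Helmert 7p (PV): X=-3494334.8194, Y=-2909030.3591, Z=4464592.0147
→ Helmert 7p (PV): X=-3494485.6906, Y=-2909440.5756, Z=4464725.1963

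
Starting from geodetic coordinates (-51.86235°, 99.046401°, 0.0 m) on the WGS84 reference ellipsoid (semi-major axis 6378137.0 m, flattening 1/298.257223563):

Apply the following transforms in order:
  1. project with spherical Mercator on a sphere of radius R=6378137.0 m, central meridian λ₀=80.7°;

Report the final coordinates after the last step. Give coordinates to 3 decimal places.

start: φ=-51.862350°, λ=99.046401°, h=0.000 m
→ merc (R=6378137.0, λ₀=80.7°): E=2042312.0172, N=-6775274.7334

E=2042312.017 m, N=-6775274.733 m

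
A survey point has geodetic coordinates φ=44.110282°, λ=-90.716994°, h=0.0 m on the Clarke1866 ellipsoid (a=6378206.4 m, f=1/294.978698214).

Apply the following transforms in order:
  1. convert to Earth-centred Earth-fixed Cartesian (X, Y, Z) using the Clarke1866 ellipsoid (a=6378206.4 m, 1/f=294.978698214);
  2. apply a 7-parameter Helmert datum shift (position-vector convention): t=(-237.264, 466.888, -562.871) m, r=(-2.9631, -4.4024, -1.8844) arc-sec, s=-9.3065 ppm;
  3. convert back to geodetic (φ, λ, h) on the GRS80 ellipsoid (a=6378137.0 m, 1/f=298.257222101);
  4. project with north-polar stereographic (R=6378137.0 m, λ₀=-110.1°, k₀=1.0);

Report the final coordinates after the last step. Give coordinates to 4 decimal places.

start: φ=44.110282°, λ=-90.716994°, h=0.000 m
→ ECEF (a=6378206.400, f=1/294.978698214): X=-57400.8948, Y=-4586729.2288, Z=4416695.5555
→ Helmert 7p (PV): X=-57773.7944, Y=-4586155.6825, Z=4416156.2455
→ geod (Bowring, a=6378137.000): φ=44.10822010°, λ=-90.72174163°, h=-829.4537 m
→ stereo (R=6378137.0, λ₀=-110.1°): E=1791904.8293, N=-5094559.1335

E=1791904.8293 m, N=-5094559.1335 m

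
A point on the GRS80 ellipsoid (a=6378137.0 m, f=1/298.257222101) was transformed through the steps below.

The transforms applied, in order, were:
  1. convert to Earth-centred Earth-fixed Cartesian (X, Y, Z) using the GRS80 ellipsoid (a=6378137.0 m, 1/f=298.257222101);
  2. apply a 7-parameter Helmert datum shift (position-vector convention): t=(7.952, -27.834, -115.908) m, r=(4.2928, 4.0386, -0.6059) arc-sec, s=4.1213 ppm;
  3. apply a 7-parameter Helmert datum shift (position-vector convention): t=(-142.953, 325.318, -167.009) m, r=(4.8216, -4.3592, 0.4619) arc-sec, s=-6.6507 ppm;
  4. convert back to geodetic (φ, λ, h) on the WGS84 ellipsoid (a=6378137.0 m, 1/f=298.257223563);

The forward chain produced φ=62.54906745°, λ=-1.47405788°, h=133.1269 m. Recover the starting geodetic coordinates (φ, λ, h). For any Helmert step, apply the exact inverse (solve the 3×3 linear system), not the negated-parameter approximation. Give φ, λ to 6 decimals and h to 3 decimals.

start: φ=62.549067°, λ=-1.474058°, h=133.127 m
→ ECEF (a=6378137.000, f=1/298.257223563): X=2947116.5221, Y=-75837.6809, Z=5637102.6834
→ Helmert⁻¹: X=2947398.0439, Y=-76038.3306, Z=5637246.6716
→ Helmert⁻¹: X=2947267.7893, Y=-75884.1998, Z=5637398.6323
→ geod (Bowring, a=6378137.000): φ=62.54907800°, λ=-1.47488600°, h=466.0150 m

φ=62.549078°, λ=-1.474886°, h=466.015 m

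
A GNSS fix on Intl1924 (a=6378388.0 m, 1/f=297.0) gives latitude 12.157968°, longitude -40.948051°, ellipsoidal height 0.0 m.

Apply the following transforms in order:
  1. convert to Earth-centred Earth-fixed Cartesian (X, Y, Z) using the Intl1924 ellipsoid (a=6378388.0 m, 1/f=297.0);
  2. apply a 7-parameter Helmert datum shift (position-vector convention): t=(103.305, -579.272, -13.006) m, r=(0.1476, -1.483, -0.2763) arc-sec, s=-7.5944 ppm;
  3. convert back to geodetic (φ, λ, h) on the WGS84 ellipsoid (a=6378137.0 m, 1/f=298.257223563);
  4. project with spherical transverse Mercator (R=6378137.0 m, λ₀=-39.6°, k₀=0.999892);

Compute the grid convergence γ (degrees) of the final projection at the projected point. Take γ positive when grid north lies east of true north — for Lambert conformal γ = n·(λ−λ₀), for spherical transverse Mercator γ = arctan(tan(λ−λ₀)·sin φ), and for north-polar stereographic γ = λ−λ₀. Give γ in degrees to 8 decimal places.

start: φ=12.157968°, λ=-40.948051°, h=0.000 m
→ ECEF (a=6378388.000, f=1/297.0): X=4710268.8693, Y=-4087082.2472, Z=1334505.8590
→ Helmert 7p (PV): X=4710321.3331, Y=-4087637.7448, Z=1334513.6592
→ geod (Bowring, a=6378137.000): φ=12.15692941°, λ=-40.95158968°, h=643.2464 m
→ into tm (λ₀=-39.6°): φ=12.15692941°, λ−λ₀=-1.35158968°
convergence γ = -0.28468172°

-0.28468172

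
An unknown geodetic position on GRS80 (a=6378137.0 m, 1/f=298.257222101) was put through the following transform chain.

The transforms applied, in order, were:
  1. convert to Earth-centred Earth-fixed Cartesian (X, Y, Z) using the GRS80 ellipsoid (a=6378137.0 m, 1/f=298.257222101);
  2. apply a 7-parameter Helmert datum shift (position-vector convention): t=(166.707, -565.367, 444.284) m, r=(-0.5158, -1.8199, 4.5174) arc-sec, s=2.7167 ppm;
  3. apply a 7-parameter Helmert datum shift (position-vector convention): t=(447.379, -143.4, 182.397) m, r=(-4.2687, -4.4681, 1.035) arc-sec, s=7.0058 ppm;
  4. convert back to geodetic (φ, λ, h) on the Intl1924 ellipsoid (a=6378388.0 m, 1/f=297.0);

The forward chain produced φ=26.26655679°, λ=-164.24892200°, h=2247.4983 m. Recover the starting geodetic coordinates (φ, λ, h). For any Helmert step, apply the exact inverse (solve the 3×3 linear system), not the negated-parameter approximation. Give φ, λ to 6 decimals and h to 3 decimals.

start: φ=26.266557°, λ=-164.248922°, h=2247.498 m
→ ECEF (a=6378388.000, f=1/297.0): X=-5510576.9775, Y=-1554255.3691, Z=2806607.6840
→ Helmert⁻¹: X=-5510932.7518, Y=-1554131.5095, Z=2806492.8403
→ Helmert⁻¹: X=-5511093.7504, Y=-1553448.2407, Z=2806085.6736
→ geod (Bowring, a=6378137.000): φ=26.26056900°, λ=-164.25809900°, h=2499.2720 m

φ=26.260569°, λ=-164.258099°, h=2499.272 m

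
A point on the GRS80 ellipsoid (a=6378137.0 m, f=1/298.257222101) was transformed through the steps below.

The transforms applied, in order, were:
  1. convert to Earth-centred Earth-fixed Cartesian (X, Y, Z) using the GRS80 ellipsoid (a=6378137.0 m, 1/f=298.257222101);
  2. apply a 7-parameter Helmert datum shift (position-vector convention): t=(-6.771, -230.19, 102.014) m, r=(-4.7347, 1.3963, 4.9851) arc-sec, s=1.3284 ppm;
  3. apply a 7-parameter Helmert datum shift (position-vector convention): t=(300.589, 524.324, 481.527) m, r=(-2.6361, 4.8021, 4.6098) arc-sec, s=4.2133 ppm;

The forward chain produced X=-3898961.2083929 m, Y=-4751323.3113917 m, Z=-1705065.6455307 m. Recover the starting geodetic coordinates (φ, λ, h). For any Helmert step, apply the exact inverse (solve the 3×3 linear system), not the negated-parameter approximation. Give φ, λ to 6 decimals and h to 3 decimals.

start: X=-3898961.2084, Y=-4751323.3114, Z=-1705065.6455 m
→ Helmert⁻¹: X=-3899311.8540, Y=-4751718.6700, Z=-1705691.4952
→ Helmert⁻¹: X=-3899403.1877, Y=-4751348.7670, Z=-1705926.7047
→ geod (Bowring, a=6378137.000): φ=-15.61088400°, λ=-129.37551900°, h=2337.2930 m

φ=-15.610884°, λ=-129.375519°, h=2337.293 m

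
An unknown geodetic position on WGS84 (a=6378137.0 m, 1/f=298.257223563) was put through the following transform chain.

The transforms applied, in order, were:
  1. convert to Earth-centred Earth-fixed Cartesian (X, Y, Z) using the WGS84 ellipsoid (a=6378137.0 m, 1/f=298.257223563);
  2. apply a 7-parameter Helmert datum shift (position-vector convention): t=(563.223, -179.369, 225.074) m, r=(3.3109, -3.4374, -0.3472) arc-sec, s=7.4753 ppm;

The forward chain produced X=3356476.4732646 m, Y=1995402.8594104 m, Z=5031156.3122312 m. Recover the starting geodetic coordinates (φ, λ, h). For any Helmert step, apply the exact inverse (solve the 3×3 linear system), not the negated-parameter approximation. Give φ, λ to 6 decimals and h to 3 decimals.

φ=52.370422°, λ=30.738173°, h=3449.183 m

start: X=3356476.4733, Y=1995402.8594, Z=5031156.3122 m
→ Helmert⁻¹: X=3355968.6431, Y=1995653.7129, Z=5030805.6700
→ geod (Bowring, a=6378137.000): φ=52.37042200°, λ=30.73817300°, h=3449.1830 m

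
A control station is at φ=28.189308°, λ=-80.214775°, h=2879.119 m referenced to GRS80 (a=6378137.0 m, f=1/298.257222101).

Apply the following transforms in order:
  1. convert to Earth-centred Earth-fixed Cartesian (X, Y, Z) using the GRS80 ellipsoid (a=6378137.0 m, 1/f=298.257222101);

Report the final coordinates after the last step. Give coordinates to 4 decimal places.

X=956573.1042 m, Y=-5546494.7623 m, Z=2996372.6494 m

start: φ=28.189308°, λ=-80.214775°, h=2879.119 m
→ ECEF (a=6378137.000, f=1/298.257222101): X=956573.1042, Y=-5546494.7623, Z=2996372.6494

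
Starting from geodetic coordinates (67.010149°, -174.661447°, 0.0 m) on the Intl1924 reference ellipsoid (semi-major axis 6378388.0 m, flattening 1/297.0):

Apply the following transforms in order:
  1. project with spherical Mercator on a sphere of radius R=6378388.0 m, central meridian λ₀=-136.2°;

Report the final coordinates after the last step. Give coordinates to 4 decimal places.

start: φ=67.010149°, λ=-174.661447°, h=0.000 m
→ merc (R=6378388.0, λ₀=-136.2°): E=-4281677.1862, N=10159350.5682

E=-4281677.1862 m, N=10159350.5682 m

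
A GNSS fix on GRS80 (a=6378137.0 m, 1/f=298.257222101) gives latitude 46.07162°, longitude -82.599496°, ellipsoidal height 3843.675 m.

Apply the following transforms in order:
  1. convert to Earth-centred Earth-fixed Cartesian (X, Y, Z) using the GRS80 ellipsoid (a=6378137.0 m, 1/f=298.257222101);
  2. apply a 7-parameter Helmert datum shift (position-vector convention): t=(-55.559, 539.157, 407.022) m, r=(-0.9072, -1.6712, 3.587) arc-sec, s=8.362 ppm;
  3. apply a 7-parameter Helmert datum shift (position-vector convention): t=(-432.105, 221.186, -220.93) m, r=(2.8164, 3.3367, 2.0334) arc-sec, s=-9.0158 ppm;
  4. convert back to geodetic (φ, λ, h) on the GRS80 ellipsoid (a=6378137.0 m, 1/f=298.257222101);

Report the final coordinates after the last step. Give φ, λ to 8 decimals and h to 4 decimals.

start: φ=46.071620°, λ=-82.599496°, h=3843.675 m
→ ECEF (a=6378137.000, f=1/298.257222101): X=571280.2325, Y=-4398311.2214, Z=4573542.1762
→ Helmert 7p (PV): X=571268.8829, Y=-4397778.7926, Z=4574011.4157
→ Helmert 7p (PV): X=570948.9734, Y=-4397574.7798, Z=4573679.9581
→ geod (Bowring, a=6378137.000): φ=46.07748523°, λ=-82.60251478°, h=3406.6864 m

φ=46.07748523°, λ=-82.60251478°, h=3406.6864 m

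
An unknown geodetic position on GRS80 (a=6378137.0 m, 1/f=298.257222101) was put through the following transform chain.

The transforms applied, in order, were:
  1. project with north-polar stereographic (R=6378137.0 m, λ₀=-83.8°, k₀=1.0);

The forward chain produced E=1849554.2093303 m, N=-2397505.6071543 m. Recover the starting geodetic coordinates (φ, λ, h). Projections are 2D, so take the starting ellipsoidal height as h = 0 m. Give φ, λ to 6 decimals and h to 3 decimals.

φ=63.293157°, λ=-46.151632°, h=0.000 m

start: E=1849554.2093, N=-2397505.6072 m
→ stereo⁻¹: φ=63.29315700°, λ=-46.15163200°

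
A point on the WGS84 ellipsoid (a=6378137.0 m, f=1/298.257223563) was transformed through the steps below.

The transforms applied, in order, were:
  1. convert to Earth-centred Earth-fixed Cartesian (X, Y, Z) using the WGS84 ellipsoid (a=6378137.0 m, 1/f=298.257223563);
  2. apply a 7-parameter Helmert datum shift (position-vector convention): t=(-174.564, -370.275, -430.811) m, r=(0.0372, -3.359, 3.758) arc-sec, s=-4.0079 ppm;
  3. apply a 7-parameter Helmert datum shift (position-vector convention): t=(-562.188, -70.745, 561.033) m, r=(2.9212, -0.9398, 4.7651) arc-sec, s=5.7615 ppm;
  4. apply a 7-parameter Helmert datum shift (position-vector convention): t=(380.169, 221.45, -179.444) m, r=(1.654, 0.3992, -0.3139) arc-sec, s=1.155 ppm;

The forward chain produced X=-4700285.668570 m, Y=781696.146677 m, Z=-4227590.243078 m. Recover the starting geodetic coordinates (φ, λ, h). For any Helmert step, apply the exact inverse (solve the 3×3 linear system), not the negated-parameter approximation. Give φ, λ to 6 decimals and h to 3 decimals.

start: X=-4700285.6686, Y=781696.1467, Z=-4227590.2431 m
→ Helmert⁻¹: X=-4700653.4159, Y=781432.7416, Z=-4227421.2801
→ Helmert⁻¹: X=-4700065.3570, Y=781547.6864, Z=-4227947.6075
→ Helmert⁻¹: X=-4699964.2258, Y=782005.9629, Z=-4227457.3427
→ geod (Bowring, a=6378137.000): φ=-41.77272300°, λ=170.55335200°, h=970.9630 m

φ=-41.772723°, λ=170.553352°, h=970.963 m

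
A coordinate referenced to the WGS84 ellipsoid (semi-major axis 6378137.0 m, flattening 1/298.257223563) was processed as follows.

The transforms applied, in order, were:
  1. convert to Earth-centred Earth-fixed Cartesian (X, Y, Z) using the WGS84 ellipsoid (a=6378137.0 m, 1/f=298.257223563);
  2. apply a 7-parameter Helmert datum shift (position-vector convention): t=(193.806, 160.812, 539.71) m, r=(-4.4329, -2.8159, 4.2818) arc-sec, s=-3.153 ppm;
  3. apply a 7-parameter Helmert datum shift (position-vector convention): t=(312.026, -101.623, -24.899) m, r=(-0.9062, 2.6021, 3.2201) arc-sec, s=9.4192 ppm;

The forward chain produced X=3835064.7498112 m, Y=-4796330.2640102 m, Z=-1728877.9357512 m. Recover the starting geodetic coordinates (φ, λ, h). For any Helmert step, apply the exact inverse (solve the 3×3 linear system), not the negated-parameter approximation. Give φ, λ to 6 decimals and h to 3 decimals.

φ=-15.830366°, λ=-51.360626°, h=3056.663 m

start: X=3835064.7498, Y=-4796330.2640, Z=-1728877.9358 m
→ Helmert⁻¹: X=3834663.5370, Y=-4796235.7343, Z=-1728809.4486
→ Helmert⁻¹: X=3834358.6417, Y=-4796454.0964, Z=-1729510.0395
→ geod (Bowring, a=6378137.000): φ=-15.83036600°, λ=-51.36062600°, h=3056.6630 m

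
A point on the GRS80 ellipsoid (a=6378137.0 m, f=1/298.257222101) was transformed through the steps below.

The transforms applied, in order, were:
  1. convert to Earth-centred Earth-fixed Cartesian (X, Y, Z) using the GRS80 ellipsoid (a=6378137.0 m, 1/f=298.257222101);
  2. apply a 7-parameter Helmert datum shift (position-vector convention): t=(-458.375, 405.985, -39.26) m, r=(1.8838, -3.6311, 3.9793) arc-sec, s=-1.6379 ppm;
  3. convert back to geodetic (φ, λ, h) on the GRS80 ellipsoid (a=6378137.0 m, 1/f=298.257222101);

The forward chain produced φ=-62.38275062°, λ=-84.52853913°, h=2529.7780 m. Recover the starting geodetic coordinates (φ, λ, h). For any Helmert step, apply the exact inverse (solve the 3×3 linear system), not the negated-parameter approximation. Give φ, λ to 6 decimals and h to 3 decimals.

φ=-62.378605°, λ=-84.523579°, h=2712.912 m

start: φ=-62.382751°, λ=-84.528539°, h=2529.778 m
→ ECEF (a=6378137.000, f=1/298.257222101): X=282773.6164, Y=-2952128.4579, Z=-5630657.0960
→ Helmert⁻¹: X=283076.3717, Y=-2952596.1639, Z=-5630605.0759
→ geod (Bowring, a=6378137.000): φ=-62.37860500°, λ=-84.52357900°, h=2712.9120 m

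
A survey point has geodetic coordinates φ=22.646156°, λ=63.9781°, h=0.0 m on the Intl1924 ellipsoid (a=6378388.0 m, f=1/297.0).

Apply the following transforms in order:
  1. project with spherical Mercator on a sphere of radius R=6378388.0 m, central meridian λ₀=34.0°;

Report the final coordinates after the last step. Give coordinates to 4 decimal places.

E=3337278.1543 m, N=2589384.8067 m

start: φ=22.646156°, λ=63.978100°, h=0.000 m
→ merc (R=6378388.0, λ₀=34.0°): E=3337278.1543, N=2589384.8067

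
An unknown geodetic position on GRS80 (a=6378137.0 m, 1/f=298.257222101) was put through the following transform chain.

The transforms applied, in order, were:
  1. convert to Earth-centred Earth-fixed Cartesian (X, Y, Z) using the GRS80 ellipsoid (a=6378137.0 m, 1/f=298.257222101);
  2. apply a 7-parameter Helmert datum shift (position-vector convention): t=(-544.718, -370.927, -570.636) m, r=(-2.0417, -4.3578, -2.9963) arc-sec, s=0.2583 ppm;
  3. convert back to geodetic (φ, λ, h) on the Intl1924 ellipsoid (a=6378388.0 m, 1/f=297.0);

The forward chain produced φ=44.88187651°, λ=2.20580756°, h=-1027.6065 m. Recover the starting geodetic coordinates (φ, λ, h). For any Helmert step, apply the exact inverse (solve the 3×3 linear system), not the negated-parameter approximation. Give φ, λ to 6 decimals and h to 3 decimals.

φ=44.879958°, λ=2.210459°, h=-25.640 m

start: φ=44.881877°, λ=2.205808°, h=-1027.606 m
→ ECEF (a=6378388.000, f=1/297.0): X=4522991.6761, Y=174214.9468, Z=4477411.7608
→ Helmert⁻¹: X=4523627.2945, Y=174607.2169, Z=4477887.3969
→ geod (Bowring, a=6378137.000): φ=44.87995800°, λ=2.21045900°, h=-25.6400 m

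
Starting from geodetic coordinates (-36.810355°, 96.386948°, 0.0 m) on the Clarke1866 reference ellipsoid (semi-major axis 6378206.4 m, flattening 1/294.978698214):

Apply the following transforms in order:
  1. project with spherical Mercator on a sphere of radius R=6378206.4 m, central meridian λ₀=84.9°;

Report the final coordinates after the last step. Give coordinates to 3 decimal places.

E=1278735.116 m, N=-4412753.597 m

start: φ=-36.810355°, λ=96.386948°, h=0.000 m
→ merc (R=6378206.4, λ₀=84.9°): E=1278735.1158, N=-4412753.5975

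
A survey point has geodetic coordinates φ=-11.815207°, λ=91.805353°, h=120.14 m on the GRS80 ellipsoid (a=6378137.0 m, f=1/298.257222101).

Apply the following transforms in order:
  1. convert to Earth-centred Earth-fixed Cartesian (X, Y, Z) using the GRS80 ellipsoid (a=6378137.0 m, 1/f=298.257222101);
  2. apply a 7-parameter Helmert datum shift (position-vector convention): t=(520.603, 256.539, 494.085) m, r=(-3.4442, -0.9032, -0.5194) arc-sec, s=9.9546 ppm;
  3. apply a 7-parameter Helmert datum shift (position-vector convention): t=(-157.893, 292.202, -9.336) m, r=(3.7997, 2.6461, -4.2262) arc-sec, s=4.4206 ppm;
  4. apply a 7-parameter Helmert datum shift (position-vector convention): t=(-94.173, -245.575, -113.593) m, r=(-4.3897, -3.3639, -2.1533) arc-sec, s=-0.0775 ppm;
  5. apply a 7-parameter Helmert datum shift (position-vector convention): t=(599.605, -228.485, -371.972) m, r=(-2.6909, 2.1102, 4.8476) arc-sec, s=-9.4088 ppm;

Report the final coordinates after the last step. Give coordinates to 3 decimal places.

X=-195785.610 m, Y=6240963.236 m, Z=-1297635.118 m

start: φ=-11.815207°, λ=91.805353°, h=120.140 m
→ ECEF (a=6378137.000, f=1/298.257222101): X=-196711.7821, Y=6240898.3900, Z=-1297424.9293
→ Helmert 7p (PV): X=-196171.7405, Y=6241195.8855, Z=-1297048.8322
→ Helmert 7p (PV): X=-196219.2625, Y=6241543.5904, Z=-1296946.4129
→ Helmert 7p (PV): X=-196227.1103, Y=6241271.9786, Z=-1297195.9371
→ Helmert 7p (PV): X=-195785.6099, Y=6240963.2362, Z=-1297635.1185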